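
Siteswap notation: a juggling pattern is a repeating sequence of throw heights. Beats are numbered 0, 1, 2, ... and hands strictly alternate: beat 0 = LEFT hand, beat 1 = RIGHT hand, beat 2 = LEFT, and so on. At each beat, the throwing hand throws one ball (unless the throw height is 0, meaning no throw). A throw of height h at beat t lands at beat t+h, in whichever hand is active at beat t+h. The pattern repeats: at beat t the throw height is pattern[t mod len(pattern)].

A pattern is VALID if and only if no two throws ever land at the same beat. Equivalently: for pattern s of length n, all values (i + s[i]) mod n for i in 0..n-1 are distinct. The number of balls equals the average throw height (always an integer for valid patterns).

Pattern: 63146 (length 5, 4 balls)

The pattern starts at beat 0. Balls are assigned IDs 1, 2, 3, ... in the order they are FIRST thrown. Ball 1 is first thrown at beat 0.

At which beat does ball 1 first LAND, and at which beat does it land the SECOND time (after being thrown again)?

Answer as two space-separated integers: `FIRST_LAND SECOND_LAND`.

Answer: 6 9

Derivation:
Beat 0 (L): throw ball1 h=6 -> lands@6:L; in-air after throw: [b1@6:L]
Beat 1 (R): throw ball2 h=3 -> lands@4:L; in-air after throw: [b2@4:L b1@6:L]
Beat 2 (L): throw ball3 h=1 -> lands@3:R; in-air after throw: [b3@3:R b2@4:L b1@6:L]
Beat 3 (R): throw ball3 h=4 -> lands@7:R; in-air after throw: [b2@4:L b1@6:L b3@7:R]
Beat 4 (L): throw ball2 h=6 -> lands@10:L; in-air after throw: [b1@6:L b3@7:R b2@10:L]
Beat 5 (R): throw ball4 h=6 -> lands@11:R; in-air after throw: [b1@6:L b3@7:R b2@10:L b4@11:R]
Beat 6 (L): throw ball1 h=3 -> lands@9:R; in-air after throw: [b3@7:R b1@9:R b2@10:L b4@11:R]
Beat 7 (R): throw ball3 h=1 -> lands@8:L; in-air after throw: [b3@8:L b1@9:R b2@10:L b4@11:R]
Beat 8 (L): throw ball3 h=4 -> lands@12:L; in-air after throw: [b1@9:R b2@10:L b4@11:R b3@12:L]
Beat 9 (R): throw ball1 h=6 -> lands@15:R; in-air after throw: [b2@10:L b4@11:R b3@12:L b1@15:R]
Ball 1: thrown@0 h=6 -> first land @6; rethrown@6 h=3 -> second land @9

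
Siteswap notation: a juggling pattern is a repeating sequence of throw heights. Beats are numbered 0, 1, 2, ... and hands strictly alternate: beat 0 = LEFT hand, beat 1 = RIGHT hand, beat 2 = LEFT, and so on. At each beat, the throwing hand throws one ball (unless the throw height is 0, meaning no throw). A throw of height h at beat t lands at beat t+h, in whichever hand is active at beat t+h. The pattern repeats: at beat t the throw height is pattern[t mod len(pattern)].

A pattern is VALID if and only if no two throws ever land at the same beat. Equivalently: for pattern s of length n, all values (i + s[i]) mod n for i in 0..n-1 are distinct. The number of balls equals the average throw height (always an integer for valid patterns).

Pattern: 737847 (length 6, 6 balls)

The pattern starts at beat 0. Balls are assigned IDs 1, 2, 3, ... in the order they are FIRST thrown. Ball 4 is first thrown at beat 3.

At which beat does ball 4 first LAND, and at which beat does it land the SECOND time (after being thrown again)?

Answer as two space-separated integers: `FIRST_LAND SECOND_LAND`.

Beat 0 (L): throw ball1 h=7 -> lands@7:R; in-air after throw: [b1@7:R]
Beat 1 (R): throw ball2 h=3 -> lands@4:L; in-air after throw: [b2@4:L b1@7:R]
Beat 2 (L): throw ball3 h=7 -> lands@9:R; in-air after throw: [b2@4:L b1@7:R b3@9:R]
Beat 3 (R): throw ball4 h=8 -> lands@11:R; in-air after throw: [b2@4:L b1@7:R b3@9:R b4@11:R]
Beat 4 (L): throw ball2 h=4 -> lands@8:L; in-air after throw: [b1@7:R b2@8:L b3@9:R b4@11:R]
Beat 5 (R): throw ball5 h=7 -> lands@12:L; in-air after throw: [b1@7:R b2@8:L b3@9:R b4@11:R b5@12:L]
Beat 6 (L): throw ball6 h=7 -> lands@13:R; in-air after throw: [b1@7:R b2@8:L b3@9:R b4@11:R b5@12:L b6@13:R]
Beat 7 (R): throw ball1 h=3 -> lands@10:L; in-air after throw: [b2@8:L b3@9:R b1@10:L b4@11:R b5@12:L b6@13:R]
Beat 8 (L): throw ball2 h=7 -> lands@15:R; in-air after throw: [b3@9:R b1@10:L b4@11:R b5@12:L b6@13:R b2@15:R]
Beat 9 (R): throw ball3 h=8 -> lands@17:R; in-air after throw: [b1@10:L b4@11:R b5@12:L b6@13:R b2@15:R b3@17:R]
Beat 10 (L): throw ball1 h=4 -> lands@14:L; in-air after throw: [b4@11:R b5@12:L b6@13:R b1@14:L b2@15:R b3@17:R]
Beat 11 (R): throw ball4 h=7 -> lands@18:L; in-air after throw: [b5@12:L b6@13:R b1@14:L b2@15:R b3@17:R b4@18:L]
Beat 12 (L): throw ball5 h=7 -> lands@19:R; in-air after throw: [b6@13:R b1@14:L b2@15:R b3@17:R b4@18:L b5@19:R]
Beat 13 (R): throw ball6 h=3 -> lands@16:L; in-air after throw: [b1@14:L b2@15:R b6@16:L b3@17:R b4@18:L b5@19:R]
Beat 14 (L): throw ball1 h=7 -> lands@21:R; in-air after throw: [b2@15:R b6@16:L b3@17:R b4@18:L b5@19:R b1@21:R]
Ball 4: thrown@3 h=8 -> first land @11; rethrown@11 h=7 -> second land @18

Answer: 11 18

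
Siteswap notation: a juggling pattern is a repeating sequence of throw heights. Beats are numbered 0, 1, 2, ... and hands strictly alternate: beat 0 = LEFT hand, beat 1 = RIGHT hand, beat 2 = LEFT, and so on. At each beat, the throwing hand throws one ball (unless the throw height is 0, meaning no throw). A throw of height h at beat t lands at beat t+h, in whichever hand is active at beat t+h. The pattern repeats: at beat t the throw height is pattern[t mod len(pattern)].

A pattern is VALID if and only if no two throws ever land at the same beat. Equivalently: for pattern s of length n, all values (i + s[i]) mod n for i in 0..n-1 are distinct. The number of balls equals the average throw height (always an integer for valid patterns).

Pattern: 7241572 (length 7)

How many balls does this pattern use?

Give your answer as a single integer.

Pattern = [7, 2, 4, 1, 5, 7, 2], length n = 7
  position 0: throw height = 7, running sum = 7
  position 1: throw height = 2, running sum = 9
  position 2: throw height = 4, running sum = 13
  position 3: throw height = 1, running sum = 14
  position 4: throw height = 5, running sum = 19
  position 5: throw height = 7, running sum = 26
  position 6: throw height = 2, running sum = 28
Total sum = 28; balls = sum / n = 28 / 7 = 4

Answer: 4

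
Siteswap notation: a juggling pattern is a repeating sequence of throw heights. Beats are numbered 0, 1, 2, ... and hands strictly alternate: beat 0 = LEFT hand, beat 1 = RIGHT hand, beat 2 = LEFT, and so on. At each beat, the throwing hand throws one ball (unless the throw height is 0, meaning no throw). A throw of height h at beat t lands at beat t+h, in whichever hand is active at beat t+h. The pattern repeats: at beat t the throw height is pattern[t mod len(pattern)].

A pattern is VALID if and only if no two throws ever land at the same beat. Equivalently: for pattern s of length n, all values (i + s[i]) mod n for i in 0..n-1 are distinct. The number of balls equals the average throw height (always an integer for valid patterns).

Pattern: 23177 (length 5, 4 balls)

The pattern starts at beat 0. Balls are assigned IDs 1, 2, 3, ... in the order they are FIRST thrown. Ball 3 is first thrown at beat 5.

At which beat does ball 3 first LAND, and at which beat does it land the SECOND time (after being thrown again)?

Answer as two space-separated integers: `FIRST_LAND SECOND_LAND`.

Answer: 7 8

Derivation:
Beat 0 (L): throw ball1 h=2 -> lands@2:L; in-air after throw: [b1@2:L]
Beat 1 (R): throw ball2 h=3 -> lands@4:L; in-air after throw: [b1@2:L b2@4:L]
Beat 2 (L): throw ball1 h=1 -> lands@3:R; in-air after throw: [b1@3:R b2@4:L]
Beat 3 (R): throw ball1 h=7 -> lands@10:L; in-air after throw: [b2@4:L b1@10:L]
Beat 4 (L): throw ball2 h=7 -> lands@11:R; in-air after throw: [b1@10:L b2@11:R]
Beat 5 (R): throw ball3 h=2 -> lands@7:R; in-air after throw: [b3@7:R b1@10:L b2@11:R]
Beat 6 (L): throw ball4 h=3 -> lands@9:R; in-air after throw: [b3@7:R b4@9:R b1@10:L b2@11:R]
Beat 7 (R): throw ball3 h=1 -> lands@8:L; in-air after throw: [b3@8:L b4@9:R b1@10:L b2@11:R]
Beat 8 (L): throw ball3 h=7 -> lands@15:R; in-air after throw: [b4@9:R b1@10:L b2@11:R b3@15:R]
Ball 3: thrown@5 h=2 -> first land @7; rethrown@7 h=1 -> second land @8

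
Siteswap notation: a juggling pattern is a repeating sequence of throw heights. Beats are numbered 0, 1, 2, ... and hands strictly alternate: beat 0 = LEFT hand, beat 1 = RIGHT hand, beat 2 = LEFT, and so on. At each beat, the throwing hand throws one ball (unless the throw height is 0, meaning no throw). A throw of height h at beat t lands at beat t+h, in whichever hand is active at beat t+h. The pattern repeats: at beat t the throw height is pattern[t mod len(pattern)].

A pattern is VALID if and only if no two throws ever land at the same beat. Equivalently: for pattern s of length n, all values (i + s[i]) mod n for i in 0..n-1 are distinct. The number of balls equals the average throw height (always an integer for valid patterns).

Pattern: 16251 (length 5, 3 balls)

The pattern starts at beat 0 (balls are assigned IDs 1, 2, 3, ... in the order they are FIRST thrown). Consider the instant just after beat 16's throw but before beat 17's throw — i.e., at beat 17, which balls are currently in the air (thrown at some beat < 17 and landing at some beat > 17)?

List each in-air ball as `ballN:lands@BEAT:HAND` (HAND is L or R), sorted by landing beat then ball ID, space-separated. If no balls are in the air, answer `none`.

Answer: ball3:lands@18:L ball2:lands@22:L

Derivation:
Beat 0 (L): throw ball1 h=1 -> lands@1:R; in-air after throw: [b1@1:R]
Beat 1 (R): throw ball1 h=6 -> lands@7:R; in-air after throw: [b1@7:R]
Beat 2 (L): throw ball2 h=2 -> lands@4:L; in-air after throw: [b2@4:L b1@7:R]
Beat 3 (R): throw ball3 h=5 -> lands@8:L; in-air after throw: [b2@4:L b1@7:R b3@8:L]
Beat 4 (L): throw ball2 h=1 -> lands@5:R; in-air after throw: [b2@5:R b1@7:R b3@8:L]
Beat 5 (R): throw ball2 h=1 -> lands@6:L; in-air after throw: [b2@6:L b1@7:R b3@8:L]
Beat 6 (L): throw ball2 h=6 -> lands@12:L; in-air after throw: [b1@7:R b3@8:L b2@12:L]
Beat 7 (R): throw ball1 h=2 -> lands@9:R; in-air after throw: [b3@8:L b1@9:R b2@12:L]
Beat 8 (L): throw ball3 h=5 -> lands@13:R; in-air after throw: [b1@9:R b2@12:L b3@13:R]
Beat 9 (R): throw ball1 h=1 -> lands@10:L; in-air after throw: [b1@10:L b2@12:L b3@13:R]
Beat 10 (L): throw ball1 h=1 -> lands@11:R; in-air after throw: [b1@11:R b2@12:L b3@13:R]
Beat 11 (R): throw ball1 h=6 -> lands@17:R; in-air after throw: [b2@12:L b3@13:R b1@17:R]
Beat 12 (L): throw ball2 h=2 -> lands@14:L; in-air after throw: [b3@13:R b2@14:L b1@17:R]
Beat 13 (R): throw ball3 h=5 -> lands@18:L; in-air after throw: [b2@14:L b1@17:R b3@18:L]
Beat 14 (L): throw ball2 h=1 -> lands@15:R; in-air after throw: [b2@15:R b1@17:R b3@18:L]
Beat 15 (R): throw ball2 h=1 -> lands@16:L; in-air after throw: [b2@16:L b1@17:R b3@18:L]
Beat 16 (L): throw ball2 h=6 -> lands@22:L; in-air after throw: [b1@17:R b3@18:L b2@22:L]
Beat 17 (R): throw ball1 h=2 -> lands@19:R; in-air after throw: [b3@18:L b1@19:R b2@22:L]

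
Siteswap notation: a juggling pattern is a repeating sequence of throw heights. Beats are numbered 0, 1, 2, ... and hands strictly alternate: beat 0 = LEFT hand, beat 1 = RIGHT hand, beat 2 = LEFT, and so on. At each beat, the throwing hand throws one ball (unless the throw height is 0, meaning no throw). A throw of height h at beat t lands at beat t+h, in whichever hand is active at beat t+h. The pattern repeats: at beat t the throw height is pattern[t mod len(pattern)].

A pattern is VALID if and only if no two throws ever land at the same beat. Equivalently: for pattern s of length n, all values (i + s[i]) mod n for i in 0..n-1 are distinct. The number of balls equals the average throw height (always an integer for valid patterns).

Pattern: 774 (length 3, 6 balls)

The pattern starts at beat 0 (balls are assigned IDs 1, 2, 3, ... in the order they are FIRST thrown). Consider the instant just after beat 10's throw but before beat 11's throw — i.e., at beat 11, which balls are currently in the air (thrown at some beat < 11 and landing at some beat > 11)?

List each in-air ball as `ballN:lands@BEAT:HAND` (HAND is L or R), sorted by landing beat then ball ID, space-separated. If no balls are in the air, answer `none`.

Answer: ball2:lands@12:L ball3:lands@13:R ball1:lands@14:L ball6:lands@16:L ball4:lands@17:R

Derivation:
Beat 0 (L): throw ball1 h=7 -> lands@7:R; in-air after throw: [b1@7:R]
Beat 1 (R): throw ball2 h=7 -> lands@8:L; in-air after throw: [b1@7:R b2@8:L]
Beat 2 (L): throw ball3 h=4 -> lands@6:L; in-air after throw: [b3@6:L b1@7:R b2@8:L]
Beat 3 (R): throw ball4 h=7 -> lands@10:L; in-air after throw: [b3@6:L b1@7:R b2@8:L b4@10:L]
Beat 4 (L): throw ball5 h=7 -> lands@11:R; in-air after throw: [b3@6:L b1@7:R b2@8:L b4@10:L b5@11:R]
Beat 5 (R): throw ball6 h=4 -> lands@9:R; in-air after throw: [b3@6:L b1@7:R b2@8:L b6@9:R b4@10:L b5@11:R]
Beat 6 (L): throw ball3 h=7 -> lands@13:R; in-air after throw: [b1@7:R b2@8:L b6@9:R b4@10:L b5@11:R b3@13:R]
Beat 7 (R): throw ball1 h=7 -> lands@14:L; in-air after throw: [b2@8:L b6@9:R b4@10:L b5@11:R b3@13:R b1@14:L]
Beat 8 (L): throw ball2 h=4 -> lands@12:L; in-air after throw: [b6@9:R b4@10:L b5@11:R b2@12:L b3@13:R b1@14:L]
Beat 9 (R): throw ball6 h=7 -> lands@16:L; in-air after throw: [b4@10:L b5@11:R b2@12:L b3@13:R b1@14:L b6@16:L]
Beat 10 (L): throw ball4 h=7 -> lands@17:R; in-air after throw: [b5@11:R b2@12:L b3@13:R b1@14:L b6@16:L b4@17:R]
Beat 11 (R): throw ball5 h=4 -> lands@15:R; in-air after throw: [b2@12:L b3@13:R b1@14:L b5@15:R b6@16:L b4@17:R]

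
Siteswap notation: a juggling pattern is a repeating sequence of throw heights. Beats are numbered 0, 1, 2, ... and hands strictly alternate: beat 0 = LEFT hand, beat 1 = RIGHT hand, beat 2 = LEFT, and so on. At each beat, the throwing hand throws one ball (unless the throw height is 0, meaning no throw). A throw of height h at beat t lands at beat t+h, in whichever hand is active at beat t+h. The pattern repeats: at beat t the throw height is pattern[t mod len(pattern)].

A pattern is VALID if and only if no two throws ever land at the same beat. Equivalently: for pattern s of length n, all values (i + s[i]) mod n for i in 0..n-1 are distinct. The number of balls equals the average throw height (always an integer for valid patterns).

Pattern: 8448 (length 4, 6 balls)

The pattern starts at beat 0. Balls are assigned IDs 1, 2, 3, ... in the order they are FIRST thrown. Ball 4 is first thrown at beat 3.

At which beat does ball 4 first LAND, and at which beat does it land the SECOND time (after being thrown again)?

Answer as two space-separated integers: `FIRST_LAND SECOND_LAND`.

Answer: 11 19

Derivation:
Beat 0 (L): throw ball1 h=8 -> lands@8:L; in-air after throw: [b1@8:L]
Beat 1 (R): throw ball2 h=4 -> lands@5:R; in-air after throw: [b2@5:R b1@8:L]
Beat 2 (L): throw ball3 h=4 -> lands@6:L; in-air after throw: [b2@5:R b3@6:L b1@8:L]
Beat 3 (R): throw ball4 h=8 -> lands@11:R; in-air after throw: [b2@5:R b3@6:L b1@8:L b4@11:R]
Beat 4 (L): throw ball5 h=8 -> lands@12:L; in-air after throw: [b2@5:R b3@6:L b1@8:L b4@11:R b5@12:L]
Beat 5 (R): throw ball2 h=4 -> lands@9:R; in-air after throw: [b3@6:L b1@8:L b2@9:R b4@11:R b5@12:L]
Beat 6 (L): throw ball3 h=4 -> lands@10:L; in-air after throw: [b1@8:L b2@9:R b3@10:L b4@11:R b5@12:L]
Beat 7 (R): throw ball6 h=8 -> lands@15:R; in-air after throw: [b1@8:L b2@9:R b3@10:L b4@11:R b5@12:L b6@15:R]
Beat 8 (L): throw ball1 h=8 -> lands@16:L; in-air after throw: [b2@9:R b3@10:L b4@11:R b5@12:L b6@15:R b1@16:L]
Beat 9 (R): throw ball2 h=4 -> lands@13:R; in-air after throw: [b3@10:L b4@11:R b5@12:L b2@13:R b6@15:R b1@16:L]
Beat 10 (L): throw ball3 h=4 -> lands@14:L; in-air after throw: [b4@11:R b5@12:L b2@13:R b3@14:L b6@15:R b1@16:L]
Beat 11 (R): throw ball4 h=8 -> lands@19:R; in-air after throw: [b5@12:L b2@13:R b3@14:L b6@15:R b1@16:L b4@19:R]
Beat 12 (L): throw ball5 h=8 -> lands@20:L; in-air after throw: [b2@13:R b3@14:L b6@15:R b1@16:L b4@19:R b5@20:L]
Beat 13 (R): throw ball2 h=4 -> lands@17:R; in-air after throw: [b3@14:L b6@15:R b1@16:L b2@17:R b4@19:R b5@20:L]
Beat 14 (L): throw ball3 h=4 -> lands@18:L; in-air after throw: [b6@15:R b1@16:L b2@17:R b3@18:L b4@19:R b5@20:L]
Beat 15 (R): throw ball6 h=8 -> lands@23:R; in-air after throw: [b1@16:L b2@17:R b3@18:L b4@19:R b5@20:L b6@23:R]
Beat 16 (L): throw ball1 h=8 -> lands@24:L; in-air after throw: [b2@17:R b3@18:L b4@19:R b5@20:L b6@23:R b1@24:L]
Beat 17 (R): throw ball2 h=4 -> lands@21:R; in-air after throw: [b3@18:L b4@19:R b5@20:L b2@21:R b6@23:R b1@24:L]
Beat 18 (L): throw ball3 h=4 -> lands@22:L; in-air after throw: [b4@19:R b5@20:L b2@21:R b3@22:L b6@23:R b1@24:L]
Ball 4: thrown@3 h=8 -> first land @11; rethrown@11 h=8 -> second land @19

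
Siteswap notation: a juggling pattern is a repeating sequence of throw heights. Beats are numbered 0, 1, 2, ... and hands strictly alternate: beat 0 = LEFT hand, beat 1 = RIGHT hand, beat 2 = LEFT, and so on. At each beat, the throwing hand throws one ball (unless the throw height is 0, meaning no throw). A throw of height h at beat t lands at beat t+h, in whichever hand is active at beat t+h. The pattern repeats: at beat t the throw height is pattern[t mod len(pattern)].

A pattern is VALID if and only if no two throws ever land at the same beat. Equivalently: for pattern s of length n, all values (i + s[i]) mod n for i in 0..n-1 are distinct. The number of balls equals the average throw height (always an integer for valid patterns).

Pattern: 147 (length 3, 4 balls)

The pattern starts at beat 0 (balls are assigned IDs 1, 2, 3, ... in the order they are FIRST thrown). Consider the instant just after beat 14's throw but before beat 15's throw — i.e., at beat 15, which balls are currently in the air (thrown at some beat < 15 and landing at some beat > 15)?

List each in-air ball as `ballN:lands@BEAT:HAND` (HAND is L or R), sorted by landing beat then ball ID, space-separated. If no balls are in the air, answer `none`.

Answer: ball1:lands@17:R ball4:lands@18:L ball2:lands@21:R

Derivation:
Beat 0 (L): throw ball1 h=1 -> lands@1:R; in-air after throw: [b1@1:R]
Beat 1 (R): throw ball1 h=4 -> lands@5:R; in-air after throw: [b1@5:R]
Beat 2 (L): throw ball2 h=7 -> lands@9:R; in-air after throw: [b1@5:R b2@9:R]
Beat 3 (R): throw ball3 h=1 -> lands@4:L; in-air after throw: [b3@4:L b1@5:R b2@9:R]
Beat 4 (L): throw ball3 h=4 -> lands@8:L; in-air after throw: [b1@5:R b3@8:L b2@9:R]
Beat 5 (R): throw ball1 h=7 -> lands@12:L; in-air after throw: [b3@8:L b2@9:R b1@12:L]
Beat 6 (L): throw ball4 h=1 -> lands@7:R; in-air after throw: [b4@7:R b3@8:L b2@9:R b1@12:L]
Beat 7 (R): throw ball4 h=4 -> lands@11:R; in-air after throw: [b3@8:L b2@9:R b4@11:R b1@12:L]
Beat 8 (L): throw ball3 h=7 -> lands@15:R; in-air after throw: [b2@9:R b4@11:R b1@12:L b3@15:R]
Beat 9 (R): throw ball2 h=1 -> lands@10:L; in-air after throw: [b2@10:L b4@11:R b1@12:L b3@15:R]
Beat 10 (L): throw ball2 h=4 -> lands@14:L; in-air after throw: [b4@11:R b1@12:L b2@14:L b3@15:R]
Beat 11 (R): throw ball4 h=7 -> lands@18:L; in-air after throw: [b1@12:L b2@14:L b3@15:R b4@18:L]
Beat 12 (L): throw ball1 h=1 -> lands@13:R; in-air after throw: [b1@13:R b2@14:L b3@15:R b4@18:L]
Beat 13 (R): throw ball1 h=4 -> lands@17:R; in-air after throw: [b2@14:L b3@15:R b1@17:R b4@18:L]
Beat 14 (L): throw ball2 h=7 -> lands@21:R; in-air after throw: [b3@15:R b1@17:R b4@18:L b2@21:R]
Beat 15 (R): throw ball3 h=1 -> lands@16:L; in-air after throw: [b3@16:L b1@17:R b4@18:L b2@21:R]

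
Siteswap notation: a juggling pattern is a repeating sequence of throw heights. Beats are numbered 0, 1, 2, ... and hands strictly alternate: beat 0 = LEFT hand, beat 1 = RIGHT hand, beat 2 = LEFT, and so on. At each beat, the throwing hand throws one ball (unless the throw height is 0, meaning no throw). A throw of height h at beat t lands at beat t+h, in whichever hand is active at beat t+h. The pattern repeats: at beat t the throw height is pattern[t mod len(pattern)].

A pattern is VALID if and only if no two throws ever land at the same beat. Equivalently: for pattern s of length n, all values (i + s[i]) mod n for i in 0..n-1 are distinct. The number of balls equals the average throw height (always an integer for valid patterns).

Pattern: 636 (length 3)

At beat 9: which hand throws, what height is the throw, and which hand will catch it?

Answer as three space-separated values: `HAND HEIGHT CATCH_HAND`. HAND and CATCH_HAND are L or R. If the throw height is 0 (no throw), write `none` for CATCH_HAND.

Answer: R 6 R

Derivation:
Beat 9: 9 mod 2 = 1, so hand = R
Throw height = pattern[9 mod 3] = pattern[0] = 6
Lands at beat 9+6=15, 15 mod 2 = 1, so catch hand = R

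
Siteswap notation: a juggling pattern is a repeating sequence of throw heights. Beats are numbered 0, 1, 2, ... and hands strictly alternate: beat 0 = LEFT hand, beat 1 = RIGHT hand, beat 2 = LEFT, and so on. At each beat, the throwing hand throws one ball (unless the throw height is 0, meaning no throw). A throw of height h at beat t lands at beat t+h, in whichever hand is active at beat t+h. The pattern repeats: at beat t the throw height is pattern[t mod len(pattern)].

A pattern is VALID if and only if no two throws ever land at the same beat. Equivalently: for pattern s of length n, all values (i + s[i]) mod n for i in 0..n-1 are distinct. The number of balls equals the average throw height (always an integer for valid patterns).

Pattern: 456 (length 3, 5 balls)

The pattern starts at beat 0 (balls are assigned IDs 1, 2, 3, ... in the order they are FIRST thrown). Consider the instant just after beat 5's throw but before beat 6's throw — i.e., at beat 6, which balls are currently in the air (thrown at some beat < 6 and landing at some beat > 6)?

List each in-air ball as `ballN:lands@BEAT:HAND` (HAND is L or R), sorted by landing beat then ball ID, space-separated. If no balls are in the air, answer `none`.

Answer: ball4:lands@7:R ball3:lands@8:L ball1:lands@9:R ball5:lands@11:R

Derivation:
Beat 0 (L): throw ball1 h=4 -> lands@4:L; in-air after throw: [b1@4:L]
Beat 1 (R): throw ball2 h=5 -> lands@6:L; in-air after throw: [b1@4:L b2@6:L]
Beat 2 (L): throw ball3 h=6 -> lands@8:L; in-air after throw: [b1@4:L b2@6:L b3@8:L]
Beat 3 (R): throw ball4 h=4 -> lands@7:R; in-air after throw: [b1@4:L b2@6:L b4@7:R b3@8:L]
Beat 4 (L): throw ball1 h=5 -> lands@9:R; in-air after throw: [b2@6:L b4@7:R b3@8:L b1@9:R]
Beat 5 (R): throw ball5 h=6 -> lands@11:R; in-air after throw: [b2@6:L b4@7:R b3@8:L b1@9:R b5@11:R]
Beat 6 (L): throw ball2 h=4 -> lands@10:L; in-air after throw: [b4@7:R b3@8:L b1@9:R b2@10:L b5@11:R]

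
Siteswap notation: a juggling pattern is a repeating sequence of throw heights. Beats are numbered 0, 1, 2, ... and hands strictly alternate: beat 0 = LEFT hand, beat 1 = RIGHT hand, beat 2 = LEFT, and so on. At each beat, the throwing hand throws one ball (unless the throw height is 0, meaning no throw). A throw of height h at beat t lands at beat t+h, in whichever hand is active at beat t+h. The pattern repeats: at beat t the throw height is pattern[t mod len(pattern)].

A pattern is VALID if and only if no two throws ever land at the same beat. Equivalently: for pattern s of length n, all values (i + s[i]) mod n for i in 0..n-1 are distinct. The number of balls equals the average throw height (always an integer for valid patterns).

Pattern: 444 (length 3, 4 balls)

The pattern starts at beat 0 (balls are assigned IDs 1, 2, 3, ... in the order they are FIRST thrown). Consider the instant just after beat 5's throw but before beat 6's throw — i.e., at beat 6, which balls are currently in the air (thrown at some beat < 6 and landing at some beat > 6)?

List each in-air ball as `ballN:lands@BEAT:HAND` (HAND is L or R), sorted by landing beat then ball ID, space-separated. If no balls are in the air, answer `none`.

Beat 0 (L): throw ball1 h=4 -> lands@4:L; in-air after throw: [b1@4:L]
Beat 1 (R): throw ball2 h=4 -> lands@5:R; in-air after throw: [b1@4:L b2@5:R]
Beat 2 (L): throw ball3 h=4 -> lands@6:L; in-air after throw: [b1@4:L b2@5:R b3@6:L]
Beat 3 (R): throw ball4 h=4 -> lands@7:R; in-air after throw: [b1@4:L b2@5:R b3@6:L b4@7:R]
Beat 4 (L): throw ball1 h=4 -> lands@8:L; in-air after throw: [b2@5:R b3@6:L b4@7:R b1@8:L]
Beat 5 (R): throw ball2 h=4 -> lands@9:R; in-air after throw: [b3@6:L b4@7:R b1@8:L b2@9:R]
Beat 6 (L): throw ball3 h=4 -> lands@10:L; in-air after throw: [b4@7:R b1@8:L b2@9:R b3@10:L]

Answer: ball4:lands@7:R ball1:lands@8:L ball2:lands@9:R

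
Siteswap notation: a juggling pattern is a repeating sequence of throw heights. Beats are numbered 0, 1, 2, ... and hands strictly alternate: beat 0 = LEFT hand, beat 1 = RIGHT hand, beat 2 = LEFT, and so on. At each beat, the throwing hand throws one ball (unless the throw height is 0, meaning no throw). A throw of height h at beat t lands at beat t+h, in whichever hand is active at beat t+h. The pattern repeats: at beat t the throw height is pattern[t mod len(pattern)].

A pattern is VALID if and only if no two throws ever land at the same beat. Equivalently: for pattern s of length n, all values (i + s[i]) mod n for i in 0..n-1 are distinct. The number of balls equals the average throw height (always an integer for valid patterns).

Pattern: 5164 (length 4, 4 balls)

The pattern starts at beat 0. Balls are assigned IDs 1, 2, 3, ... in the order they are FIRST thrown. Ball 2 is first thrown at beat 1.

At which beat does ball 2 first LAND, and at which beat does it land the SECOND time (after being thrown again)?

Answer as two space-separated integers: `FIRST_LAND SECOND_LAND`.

Answer: 2 8

Derivation:
Beat 0 (L): throw ball1 h=5 -> lands@5:R; in-air after throw: [b1@5:R]
Beat 1 (R): throw ball2 h=1 -> lands@2:L; in-air after throw: [b2@2:L b1@5:R]
Beat 2 (L): throw ball2 h=6 -> lands@8:L; in-air after throw: [b1@5:R b2@8:L]
Beat 3 (R): throw ball3 h=4 -> lands@7:R; in-air after throw: [b1@5:R b3@7:R b2@8:L]
Beat 4 (L): throw ball4 h=5 -> lands@9:R; in-air after throw: [b1@5:R b3@7:R b2@8:L b4@9:R]
Beat 5 (R): throw ball1 h=1 -> lands@6:L; in-air after throw: [b1@6:L b3@7:R b2@8:L b4@9:R]
Beat 6 (L): throw ball1 h=6 -> lands@12:L; in-air after throw: [b3@7:R b2@8:L b4@9:R b1@12:L]
Beat 7 (R): throw ball3 h=4 -> lands@11:R; in-air after throw: [b2@8:L b4@9:R b3@11:R b1@12:L]
Beat 8 (L): throw ball2 h=5 -> lands@13:R; in-air after throw: [b4@9:R b3@11:R b1@12:L b2@13:R]
Ball 2: thrown@1 h=1 -> first land @2; rethrown@2 h=6 -> second land @8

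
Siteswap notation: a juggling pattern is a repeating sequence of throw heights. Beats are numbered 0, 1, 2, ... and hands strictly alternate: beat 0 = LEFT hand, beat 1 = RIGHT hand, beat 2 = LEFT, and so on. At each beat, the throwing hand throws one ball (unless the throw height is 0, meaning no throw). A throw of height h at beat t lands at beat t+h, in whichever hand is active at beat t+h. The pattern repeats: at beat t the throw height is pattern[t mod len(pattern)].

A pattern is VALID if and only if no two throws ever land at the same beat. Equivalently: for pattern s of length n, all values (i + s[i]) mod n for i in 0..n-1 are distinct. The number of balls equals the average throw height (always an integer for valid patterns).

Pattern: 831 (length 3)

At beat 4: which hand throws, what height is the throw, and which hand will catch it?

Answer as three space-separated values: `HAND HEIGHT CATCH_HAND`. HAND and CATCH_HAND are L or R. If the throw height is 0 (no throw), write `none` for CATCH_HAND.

Beat 4: 4 mod 2 = 0, so hand = L
Throw height = pattern[4 mod 3] = pattern[1] = 3
Lands at beat 4+3=7, 7 mod 2 = 1, so catch hand = R

Answer: L 3 R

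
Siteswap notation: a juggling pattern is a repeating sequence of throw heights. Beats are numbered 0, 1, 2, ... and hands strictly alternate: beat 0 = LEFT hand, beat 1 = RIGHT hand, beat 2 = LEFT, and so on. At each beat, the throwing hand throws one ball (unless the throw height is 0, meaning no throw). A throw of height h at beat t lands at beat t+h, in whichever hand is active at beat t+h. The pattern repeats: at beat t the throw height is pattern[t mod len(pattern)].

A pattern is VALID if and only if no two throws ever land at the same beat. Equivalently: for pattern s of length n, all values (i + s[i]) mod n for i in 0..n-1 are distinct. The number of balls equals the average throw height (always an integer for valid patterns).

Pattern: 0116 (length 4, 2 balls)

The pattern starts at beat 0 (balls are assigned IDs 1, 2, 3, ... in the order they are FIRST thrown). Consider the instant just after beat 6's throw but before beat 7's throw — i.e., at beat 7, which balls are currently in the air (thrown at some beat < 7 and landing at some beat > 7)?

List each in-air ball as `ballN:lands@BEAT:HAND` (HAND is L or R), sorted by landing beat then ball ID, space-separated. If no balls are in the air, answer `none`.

Answer: ball1:lands@9:R

Derivation:
Beat 1 (R): throw ball1 h=1 -> lands@2:L; in-air after throw: [b1@2:L]
Beat 2 (L): throw ball1 h=1 -> lands@3:R; in-air after throw: [b1@3:R]
Beat 3 (R): throw ball1 h=6 -> lands@9:R; in-air after throw: [b1@9:R]
Beat 5 (R): throw ball2 h=1 -> lands@6:L; in-air after throw: [b2@6:L b1@9:R]
Beat 6 (L): throw ball2 h=1 -> lands@7:R; in-air after throw: [b2@7:R b1@9:R]
Beat 7 (R): throw ball2 h=6 -> lands@13:R; in-air after throw: [b1@9:R b2@13:R]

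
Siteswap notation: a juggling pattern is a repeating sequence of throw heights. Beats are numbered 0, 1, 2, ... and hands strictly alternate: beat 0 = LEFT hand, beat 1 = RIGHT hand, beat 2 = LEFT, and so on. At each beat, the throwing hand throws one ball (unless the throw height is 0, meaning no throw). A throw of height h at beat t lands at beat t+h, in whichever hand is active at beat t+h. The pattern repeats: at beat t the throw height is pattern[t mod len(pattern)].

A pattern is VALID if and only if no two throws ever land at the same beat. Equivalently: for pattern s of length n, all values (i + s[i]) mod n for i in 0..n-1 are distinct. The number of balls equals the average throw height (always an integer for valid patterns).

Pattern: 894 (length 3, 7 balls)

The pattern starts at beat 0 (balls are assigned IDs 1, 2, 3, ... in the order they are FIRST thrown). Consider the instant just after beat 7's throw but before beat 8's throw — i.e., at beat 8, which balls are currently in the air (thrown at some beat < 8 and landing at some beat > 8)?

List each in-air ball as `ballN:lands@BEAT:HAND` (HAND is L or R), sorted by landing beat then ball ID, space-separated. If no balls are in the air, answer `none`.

Beat 0 (L): throw ball1 h=8 -> lands@8:L; in-air after throw: [b1@8:L]
Beat 1 (R): throw ball2 h=9 -> lands@10:L; in-air after throw: [b1@8:L b2@10:L]
Beat 2 (L): throw ball3 h=4 -> lands@6:L; in-air after throw: [b3@6:L b1@8:L b2@10:L]
Beat 3 (R): throw ball4 h=8 -> lands@11:R; in-air after throw: [b3@6:L b1@8:L b2@10:L b4@11:R]
Beat 4 (L): throw ball5 h=9 -> lands@13:R; in-air after throw: [b3@6:L b1@8:L b2@10:L b4@11:R b5@13:R]
Beat 5 (R): throw ball6 h=4 -> lands@9:R; in-air after throw: [b3@6:L b1@8:L b6@9:R b2@10:L b4@11:R b5@13:R]
Beat 6 (L): throw ball3 h=8 -> lands@14:L; in-air after throw: [b1@8:L b6@9:R b2@10:L b4@11:R b5@13:R b3@14:L]
Beat 7 (R): throw ball7 h=9 -> lands@16:L; in-air after throw: [b1@8:L b6@9:R b2@10:L b4@11:R b5@13:R b3@14:L b7@16:L]
Beat 8 (L): throw ball1 h=4 -> lands@12:L; in-air after throw: [b6@9:R b2@10:L b4@11:R b1@12:L b5@13:R b3@14:L b7@16:L]

Answer: ball6:lands@9:R ball2:lands@10:L ball4:lands@11:R ball5:lands@13:R ball3:lands@14:L ball7:lands@16:L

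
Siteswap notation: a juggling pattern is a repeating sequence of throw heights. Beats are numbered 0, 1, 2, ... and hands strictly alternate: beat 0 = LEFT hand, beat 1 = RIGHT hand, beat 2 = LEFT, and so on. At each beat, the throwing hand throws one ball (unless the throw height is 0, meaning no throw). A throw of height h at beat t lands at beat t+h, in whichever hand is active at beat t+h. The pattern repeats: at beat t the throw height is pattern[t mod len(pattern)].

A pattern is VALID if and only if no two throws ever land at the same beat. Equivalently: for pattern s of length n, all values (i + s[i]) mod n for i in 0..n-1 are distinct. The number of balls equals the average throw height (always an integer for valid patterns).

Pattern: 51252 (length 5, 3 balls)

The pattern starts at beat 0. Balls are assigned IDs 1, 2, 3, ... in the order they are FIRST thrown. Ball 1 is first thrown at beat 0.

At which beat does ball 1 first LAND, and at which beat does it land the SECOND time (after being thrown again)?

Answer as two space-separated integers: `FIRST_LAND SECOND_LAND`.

Beat 0 (L): throw ball1 h=5 -> lands@5:R; in-air after throw: [b1@5:R]
Beat 1 (R): throw ball2 h=1 -> lands@2:L; in-air after throw: [b2@2:L b1@5:R]
Beat 2 (L): throw ball2 h=2 -> lands@4:L; in-air after throw: [b2@4:L b1@5:R]
Beat 3 (R): throw ball3 h=5 -> lands@8:L; in-air after throw: [b2@4:L b1@5:R b3@8:L]
Beat 4 (L): throw ball2 h=2 -> lands@6:L; in-air after throw: [b1@5:R b2@6:L b3@8:L]
Beat 5 (R): throw ball1 h=5 -> lands@10:L; in-air after throw: [b2@6:L b3@8:L b1@10:L]
Beat 6 (L): throw ball2 h=1 -> lands@7:R; in-air after throw: [b2@7:R b3@8:L b1@10:L]
Beat 7 (R): throw ball2 h=2 -> lands@9:R; in-air after throw: [b3@8:L b2@9:R b1@10:L]
Beat 8 (L): throw ball3 h=5 -> lands@13:R; in-air after throw: [b2@9:R b1@10:L b3@13:R]
Beat 9 (R): throw ball2 h=2 -> lands@11:R; in-air after throw: [b1@10:L b2@11:R b3@13:R]
Beat 10 (L): throw ball1 h=5 -> lands@15:R; in-air after throw: [b2@11:R b3@13:R b1@15:R]
Ball 1: thrown@0 h=5 -> first land @5; rethrown@5 h=5 -> second land @10

Answer: 5 10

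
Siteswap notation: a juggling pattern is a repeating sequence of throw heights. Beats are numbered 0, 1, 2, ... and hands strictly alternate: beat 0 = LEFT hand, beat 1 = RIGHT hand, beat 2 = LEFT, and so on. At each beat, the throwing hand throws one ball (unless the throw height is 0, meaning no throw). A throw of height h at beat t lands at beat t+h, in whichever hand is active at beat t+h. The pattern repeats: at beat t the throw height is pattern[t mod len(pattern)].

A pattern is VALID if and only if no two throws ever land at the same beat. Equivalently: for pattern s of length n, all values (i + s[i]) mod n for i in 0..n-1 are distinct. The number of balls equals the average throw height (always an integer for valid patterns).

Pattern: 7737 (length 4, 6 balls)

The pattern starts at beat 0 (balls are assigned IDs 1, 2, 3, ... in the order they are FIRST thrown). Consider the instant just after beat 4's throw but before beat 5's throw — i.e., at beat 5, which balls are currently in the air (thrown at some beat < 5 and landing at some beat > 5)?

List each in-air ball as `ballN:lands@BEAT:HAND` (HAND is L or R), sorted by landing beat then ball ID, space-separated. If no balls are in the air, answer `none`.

Beat 0 (L): throw ball1 h=7 -> lands@7:R; in-air after throw: [b1@7:R]
Beat 1 (R): throw ball2 h=7 -> lands@8:L; in-air after throw: [b1@7:R b2@8:L]
Beat 2 (L): throw ball3 h=3 -> lands@5:R; in-air after throw: [b3@5:R b1@7:R b2@8:L]
Beat 3 (R): throw ball4 h=7 -> lands@10:L; in-air after throw: [b3@5:R b1@7:R b2@8:L b4@10:L]
Beat 4 (L): throw ball5 h=7 -> lands@11:R; in-air after throw: [b3@5:R b1@7:R b2@8:L b4@10:L b5@11:R]
Beat 5 (R): throw ball3 h=7 -> lands@12:L; in-air after throw: [b1@7:R b2@8:L b4@10:L b5@11:R b3@12:L]

Answer: ball1:lands@7:R ball2:lands@8:L ball4:lands@10:L ball5:lands@11:R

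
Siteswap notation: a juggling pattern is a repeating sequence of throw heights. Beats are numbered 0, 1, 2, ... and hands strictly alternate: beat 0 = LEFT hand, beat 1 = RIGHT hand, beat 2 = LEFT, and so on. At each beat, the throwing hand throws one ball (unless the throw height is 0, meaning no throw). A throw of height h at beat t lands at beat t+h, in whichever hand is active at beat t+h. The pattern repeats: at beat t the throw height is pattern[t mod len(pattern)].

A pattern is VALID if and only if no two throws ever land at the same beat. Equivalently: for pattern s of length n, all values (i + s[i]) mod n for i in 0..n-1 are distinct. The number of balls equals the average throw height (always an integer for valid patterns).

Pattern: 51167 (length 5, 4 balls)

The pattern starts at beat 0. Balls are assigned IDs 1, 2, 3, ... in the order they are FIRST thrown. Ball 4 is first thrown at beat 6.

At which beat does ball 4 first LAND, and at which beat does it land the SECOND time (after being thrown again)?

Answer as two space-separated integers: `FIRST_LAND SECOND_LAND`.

Answer: 7 8

Derivation:
Beat 0 (L): throw ball1 h=5 -> lands@5:R; in-air after throw: [b1@5:R]
Beat 1 (R): throw ball2 h=1 -> lands@2:L; in-air after throw: [b2@2:L b1@5:R]
Beat 2 (L): throw ball2 h=1 -> lands@3:R; in-air after throw: [b2@3:R b1@5:R]
Beat 3 (R): throw ball2 h=6 -> lands@9:R; in-air after throw: [b1@5:R b2@9:R]
Beat 4 (L): throw ball3 h=7 -> lands@11:R; in-air after throw: [b1@5:R b2@9:R b3@11:R]
Beat 5 (R): throw ball1 h=5 -> lands@10:L; in-air after throw: [b2@9:R b1@10:L b3@11:R]
Beat 6 (L): throw ball4 h=1 -> lands@7:R; in-air after throw: [b4@7:R b2@9:R b1@10:L b3@11:R]
Beat 7 (R): throw ball4 h=1 -> lands@8:L; in-air after throw: [b4@8:L b2@9:R b1@10:L b3@11:R]
Beat 8 (L): throw ball4 h=6 -> lands@14:L; in-air after throw: [b2@9:R b1@10:L b3@11:R b4@14:L]
Ball 4: thrown@6 h=1 -> first land @7; rethrown@7 h=1 -> second land @8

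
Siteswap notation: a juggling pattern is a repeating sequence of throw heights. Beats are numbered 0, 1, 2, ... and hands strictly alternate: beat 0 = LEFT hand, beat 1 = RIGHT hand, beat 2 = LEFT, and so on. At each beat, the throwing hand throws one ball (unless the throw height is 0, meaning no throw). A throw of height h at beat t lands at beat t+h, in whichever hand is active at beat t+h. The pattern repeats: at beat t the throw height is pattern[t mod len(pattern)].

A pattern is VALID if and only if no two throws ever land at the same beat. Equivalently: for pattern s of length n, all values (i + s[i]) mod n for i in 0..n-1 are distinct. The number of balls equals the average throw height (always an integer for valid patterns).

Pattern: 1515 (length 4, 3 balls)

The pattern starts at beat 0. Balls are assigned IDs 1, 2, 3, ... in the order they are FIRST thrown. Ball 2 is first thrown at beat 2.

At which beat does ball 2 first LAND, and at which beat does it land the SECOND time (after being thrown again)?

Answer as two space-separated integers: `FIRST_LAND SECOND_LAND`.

Answer: 3 8

Derivation:
Beat 0 (L): throw ball1 h=1 -> lands@1:R; in-air after throw: [b1@1:R]
Beat 1 (R): throw ball1 h=5 -> lands@6:L; in-air after throw: [b1@6:L]
Beat 2 (L): throw ball2 h=1 -> lands@3:R; in-air after throw: [b2@3:R b1@6:L]
Beat 3 (R): throw ball2 h=5 -> lands@8:L; in-air after throw: [b1@6:L b2@8:L]
Beat 4 (L): throw ball3 h=1 -> lands@5:R; in-air after throw: [b3@5:R b1@6:L b2@8:L]
Beat 5 (R): throw ball3 h=5 -> lands@10:L; in-air after throw: [b1@6:L b2@8:L b3@10:L]
Beat 6 (L): throw ball1 h=1 -> lands@7:R; in-air after throw: [b1@7:R b2@8:L b3@10:L]
Beat 7 (R): throw ball1 h=5 -> lands@12:L; in-air after throw: [b2@8:L b3@10:L b1@12:L]
Beat 8 (L): throw ball2 h=1 -> lands@9:R; in-air after throw: [b2@9:R b3@10:L b1@12:L]
Ball 2: thrown@2 h=1 -> first land @3; rethrown@3 h=5 -> second land @8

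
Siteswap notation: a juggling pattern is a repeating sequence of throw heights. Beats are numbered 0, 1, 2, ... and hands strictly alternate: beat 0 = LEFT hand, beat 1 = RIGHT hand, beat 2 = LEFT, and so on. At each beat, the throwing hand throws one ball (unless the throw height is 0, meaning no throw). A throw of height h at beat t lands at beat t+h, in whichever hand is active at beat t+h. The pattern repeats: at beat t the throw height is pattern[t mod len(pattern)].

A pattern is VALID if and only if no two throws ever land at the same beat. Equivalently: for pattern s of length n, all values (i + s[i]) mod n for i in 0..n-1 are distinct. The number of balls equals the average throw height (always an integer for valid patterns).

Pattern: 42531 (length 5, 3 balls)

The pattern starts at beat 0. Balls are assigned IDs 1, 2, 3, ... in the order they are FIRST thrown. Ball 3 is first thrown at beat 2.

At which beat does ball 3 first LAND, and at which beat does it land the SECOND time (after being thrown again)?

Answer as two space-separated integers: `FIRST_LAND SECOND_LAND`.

Beat 0 (L): throw ball1 h=4 -> lands@4:L; in-air after throw: [b1@4:L]
Beat 1 (R): throw ball2 h=2 -> lands@3:R; in-air after throw: [b2@3:R b1@4:L]
Beat 2 (L): throw ball3 h=5 -> lands@7:R; in-air after throw: [b2@3:R b1@4:L b3@7:R]
Beat 3 (R): throw ball2 h=3 -> lands@6:L; in-air after throw: [b1@4:L b2@6:L b3@7:R]
Beat 4 (L): throw ball1 h=1 -> lands@5:R; in-air after throw: [b1@5:R b2@6:L b3@7:R]
Beat 5 (R): throw ball1 h=4 -> lands@9:R; in-air after throw: [b2@6:L b3@7:R b1@9:R]
Beat 6 (L): throw ball2 h=2 -> lands@8:L; in-air after throw: [b3@7:R b2@8:L b1@9:R]
Beat 7 (R): throw ball3 h=5 -> lands@12:L; in-air after throw: [b2@8:L b1@9:R b3@12:L]
Beat 8 (L): throw ball2 h=3 -> lands@11:R; in-air after throw: [b1@9:R b2@11:R b3@12:L]
Beat 9 (R): throw ball1 h=1 -> lands@10:L; in-air after throw: [b1@10:L b2@11:R b3@12:L]
Beat 10 (L): throw ball1 h=4 -> lands@14:L; in-air after throw: [b2@11:R b3@12:L b1@14:L]
Beat 11 (R): throw ball2 h=2 -> lands@13:R; in-air after throw: [b3@12:L b2@13:R b1@14:L]
Beat 12 (L): throw ball3 h=5 -> lands@17:R; in-air after throw: [b2@13:R b1@14:L b3@17:R]
Ball 3: thrown@2 h=5 -> first land @7; rethrown@7 h=5 -> second land @12

Answer: 7 12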